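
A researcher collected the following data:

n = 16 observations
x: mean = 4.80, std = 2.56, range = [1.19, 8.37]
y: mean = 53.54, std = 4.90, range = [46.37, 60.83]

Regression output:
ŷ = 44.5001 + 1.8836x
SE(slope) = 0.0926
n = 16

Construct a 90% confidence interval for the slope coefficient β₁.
The 90% CI for β₁ is (1.7205, 2.0467)

Confidence interval for the slope:

The 90% CI for β₁ is: β̂₁ ± t*(α/2, n-2) × SE(β̂₁)

Step 1: Find critical t-value
- Confidence level = 0.9
- Degrees of freedom = n - 2 = 16 - 2 = 14
- t*(α/2, 14) = 1.7613

Step 2: Calculate margin of error
Margin = 1.7613 × 0.0926 = 0.1631

Step 3: Construct interval
CI = 1.8836 ± 0.1631
CI = (1.7205, 2.0467)

Interpretation: We are 90% confident that the true slope β₁ lies between 1.7205 and 2.0467.
Both endpoints are positive, so the data support a genuinely positive slope at this confidence level.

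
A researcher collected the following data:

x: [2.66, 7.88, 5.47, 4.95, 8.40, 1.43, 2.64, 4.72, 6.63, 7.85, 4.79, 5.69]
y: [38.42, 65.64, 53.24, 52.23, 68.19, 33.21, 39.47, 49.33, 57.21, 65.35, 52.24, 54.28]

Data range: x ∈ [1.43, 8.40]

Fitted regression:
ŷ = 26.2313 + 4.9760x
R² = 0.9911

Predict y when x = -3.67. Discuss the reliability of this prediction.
The equation gives ŷ = 7.9694; however x = -3.67 is 5.10 units below the observed range, so this extrapolated value should not be trusted.

Prediction calculation:
ŷ = 26.2313 + 4.9760 × (-3.67)
ŷ = 7.9694

Reliability:
- Data range: x ∈ [1.43, 8.40]
- Prediction point: x = -3.67 is 5.10 units below the observed range → this is EXTRAPOLATION, not interpolation

Why that matters here:
- R² describes fit only over the sampled x values; it says nothing about behaviour beyond them
- There are no observations near this x to validate the fitted line there

A defensible statement: 'if the linear trend continued to x = -3.67, y would be about 7.9694' — the premise is untested.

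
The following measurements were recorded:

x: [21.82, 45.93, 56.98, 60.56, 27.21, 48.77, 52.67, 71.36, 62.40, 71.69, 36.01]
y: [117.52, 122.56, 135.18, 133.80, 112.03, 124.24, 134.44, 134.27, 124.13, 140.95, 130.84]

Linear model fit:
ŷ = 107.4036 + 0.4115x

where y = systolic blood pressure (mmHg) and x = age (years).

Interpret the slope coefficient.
For each additional year of age, predicted blood pressure increases by approximately 0.4115 mmHg.

The slope β₁ = 0.4115 gives the rate at which the fitted blood pressure changes with age.

Interpretation:
- Age up by 1 year → predicted blood pressure increases by 0.4115 mmHg
- This is a linear approximation: the same per-unit change is assumed across the whole observed x range
- The slope describes association in these data, not necessarily a causal effect

The intercept β₀ = 107.4036 is the predicted blood pressure when age = 0; since the smallest observed x is 21.82, this is an extrapolation and mainly anchors the line.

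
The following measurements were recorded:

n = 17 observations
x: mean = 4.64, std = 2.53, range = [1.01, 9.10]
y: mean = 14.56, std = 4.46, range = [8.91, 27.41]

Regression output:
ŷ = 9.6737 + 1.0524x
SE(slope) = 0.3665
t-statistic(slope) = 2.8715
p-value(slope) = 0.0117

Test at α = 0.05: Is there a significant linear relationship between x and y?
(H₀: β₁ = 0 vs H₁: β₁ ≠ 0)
Since p-value = 0.0117 < α = 0.05, reject H₀ — the slope is significantly different from 0.

Hypothesis test for the slope coefficient:

H₀: β₁ = 0 (no linear relationship)
H₁: β₁ ≠ 0 (linear relationship exists)

Test statistic: t = β̂₁ / SE(β̂₁) = 1.0524 / 0.3665 = 2.8715

With df = 15, the two-sided p-value for |t| = 2.8715 is 0.0117.

Decision rule: reject H₀ if p-value < α.
p-value = 0.0117 < α = 0.05 → reject H₀.

Conclusion: the linear association between x and y is significant at the 5% level.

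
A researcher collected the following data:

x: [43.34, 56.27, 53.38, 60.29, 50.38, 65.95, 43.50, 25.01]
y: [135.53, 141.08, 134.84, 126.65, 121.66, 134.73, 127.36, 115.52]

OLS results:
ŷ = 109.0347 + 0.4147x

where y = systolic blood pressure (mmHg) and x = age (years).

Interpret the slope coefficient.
On average, blood pressure is about 0.4147 mmHg higher for every extra year of age.

The slope β₁ = 0.4147 gives the rate at which the fitted blood pressure changes with age.

Interpretation:
- Age up by 1 year → predicted blood pressure increases by 0.4147 mmHg
- This is a linear approximation: the same per-unit change is assumed across the whole observed x range
- The sign (+) gives the direction; the magnitude 0.4147 gives the size of the effect per year

The intercept β₀ = 109.0347 is the predicted blood pressure when age = 0; since the smallest observed x is 25.01, this is an extrapolation and mainly anchors the line.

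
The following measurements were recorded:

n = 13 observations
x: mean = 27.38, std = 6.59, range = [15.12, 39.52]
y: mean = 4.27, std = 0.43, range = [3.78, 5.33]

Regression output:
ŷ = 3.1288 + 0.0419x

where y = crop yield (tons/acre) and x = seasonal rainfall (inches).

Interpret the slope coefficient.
On average, crop yield is about 0.0419 tons/acre higher for every extra inch of rainfall.

β₁ = 0.0419 is the change in predicted crop yield (tons/acre) per additional inch of rainfall.

Interpretation:
- Rainfall up by 1 inch → predicted crop yield increases by 0.0419 tons/acre
- This is a linear approximation: the same per-unit change is assumed across the whole observed x range

The intercept β₀ = 3.1288 is the predicted crop yield when rainfall = 0; since the smallest observed x is 15.12, this is an extrapolation and mainly anchors the line.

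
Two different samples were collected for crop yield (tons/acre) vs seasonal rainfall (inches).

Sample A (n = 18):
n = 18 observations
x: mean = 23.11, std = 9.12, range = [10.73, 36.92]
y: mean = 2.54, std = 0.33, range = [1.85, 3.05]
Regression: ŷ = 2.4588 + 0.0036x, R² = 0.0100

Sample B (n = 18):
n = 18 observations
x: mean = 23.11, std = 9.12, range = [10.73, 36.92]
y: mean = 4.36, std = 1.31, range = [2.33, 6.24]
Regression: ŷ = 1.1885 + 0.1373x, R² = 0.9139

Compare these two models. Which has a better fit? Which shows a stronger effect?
Model B has the better fit (R² = 0.9139 vs 0.0100). Model B shows the stronger effect (|β₁| = 0.1373 vs 0.0036).

Model Comparison:

Fit — compare R²:
- Model A: R² = 0.0100 → 1.00% of variance in crop yield explained
- Model B: R² = 0.9139 → 91.39% of variance in crop yield explained
- 0.9139 > 0.0100 → Model B has the better fit

Which has the larger per-inch effect? (|β₁|)
- Model A: β₁ = 0.0036 → predicted crop yield rises 0.0036 tons/acre per additional inch of rainfall
- Model B: β₁ = 0.1373 → predicted crop yield rises 0.1373 tons/acre per additional inch of rainfall
- |0.0036| < |0.1373| → Model B shows the stronger marginal effect

Note: The two samples could reflect different populations, time periods, or measurement quality.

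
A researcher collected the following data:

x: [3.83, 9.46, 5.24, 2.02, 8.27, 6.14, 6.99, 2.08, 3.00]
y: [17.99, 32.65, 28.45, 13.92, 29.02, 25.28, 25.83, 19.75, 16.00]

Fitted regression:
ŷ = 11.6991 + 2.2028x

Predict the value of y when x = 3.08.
ŷ = 18.4837

x = 3.08 lies inside the observed range [2.02, 9.46], so the fitted equation applies directly:

ŷ = 11.6991 + 2.2028 × 3.08
ŷ = 11.6991 + 6.7846
ŷ = 18.4837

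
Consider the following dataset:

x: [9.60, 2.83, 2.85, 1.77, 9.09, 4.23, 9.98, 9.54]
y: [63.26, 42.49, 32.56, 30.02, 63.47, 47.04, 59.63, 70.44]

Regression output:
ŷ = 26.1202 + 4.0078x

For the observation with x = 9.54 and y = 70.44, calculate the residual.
Residual = 6.0854

The residual is the difference between the actual value and the predicted value:

Residual = y - ŷ

Step 1: Calculate predicted value
ŷ = 26.1202 + 4.0078 × 9.54
ŷ = 64.3546

Step 2: Calculate residual
Residual = 70.44 - 64.3546
Residual = 6.0854

Interpretation: the model underestimates the actual value by 6.0854 at this point (positive residual → observation lies above the fitted line).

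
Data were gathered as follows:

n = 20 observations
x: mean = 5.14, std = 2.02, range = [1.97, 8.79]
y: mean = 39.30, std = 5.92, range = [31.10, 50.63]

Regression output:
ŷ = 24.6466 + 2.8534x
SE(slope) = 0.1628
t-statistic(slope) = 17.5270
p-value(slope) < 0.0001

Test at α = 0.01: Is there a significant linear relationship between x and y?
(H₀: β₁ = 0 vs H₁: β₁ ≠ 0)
Since p-value < 0.0001 < α = 0.01, reject H₀ — the slope is significantly different from 0.

Hypothesis test for the slope coefficient:

H₀: β₁ = 0 (no linear relationship)
H₁: β₁ ≠ 0 (linear relationship exists)

Test statistic: t = β̂₁ / SE(β̂₁) = 2.8534 / 0.1628 = 17.5270

The p-value (<0.0001) is the probability, under H₀, of a t-statistic at least as extreme as |t| = 17.5270 (two-sided, df = n − 2 = 18).

Decision rule: reject H₀ if p-value < α.
p-value < 0.0001 < α = 0.01 → reject H₀.

There is sufficient evidence at the 1% significance level to conclude that a linear relationship exists between x and y.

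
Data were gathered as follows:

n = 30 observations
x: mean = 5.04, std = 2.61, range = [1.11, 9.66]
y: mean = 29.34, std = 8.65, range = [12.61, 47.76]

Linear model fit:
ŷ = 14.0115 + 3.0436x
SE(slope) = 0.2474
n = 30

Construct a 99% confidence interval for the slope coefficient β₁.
The 99% CI for β₁ is (2.3600, 3.7272)

Confidence interval for the slope:

The 99% CI for β₁ is: β̂₁ ± t*(α/2, n-2) × SE(β̂₁)

Step 1: Find critical t-value
- Confidence level = 0.99
- Degrees of freedom = n - 2 = 30 - 2 = 28
- t*(α/2, 28) = 2.7633

Step 2: Calculate margin of error
Margin = 2.7633 × 0.2474 = 0.6836

Step 3: Construct interval
CI = 3.0436 ± 0.6836
CI = (2.3600, 3.7272)

Interpretation: each one-unit increase in x is associated with a change in mean y of between 2.3600 and 3.7272, with 99% confidence.
Both endpoints are positive, so the data support a genuinely positive slope at this confidence level.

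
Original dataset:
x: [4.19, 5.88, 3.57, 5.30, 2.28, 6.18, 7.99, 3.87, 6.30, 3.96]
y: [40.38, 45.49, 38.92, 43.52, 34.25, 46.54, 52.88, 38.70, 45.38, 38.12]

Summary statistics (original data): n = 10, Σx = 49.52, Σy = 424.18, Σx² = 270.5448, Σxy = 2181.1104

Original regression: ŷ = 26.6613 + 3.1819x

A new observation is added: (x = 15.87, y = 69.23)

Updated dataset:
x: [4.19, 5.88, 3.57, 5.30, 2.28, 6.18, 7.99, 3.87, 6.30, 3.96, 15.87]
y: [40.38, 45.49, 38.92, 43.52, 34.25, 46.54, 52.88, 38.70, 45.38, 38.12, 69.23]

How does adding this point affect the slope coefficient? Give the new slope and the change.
New slope β₁ = 2.5933 versus 3.1819 before: a change of -0.5886 (-18.5%).

The new point has HIGH LEVERAGE: x = 15.87 is far from the original mean x̄ = 49.52/10 ≈ 4.95 (original range [2.28, 7.99]).

Step 1: Update the sums with the new point (n goes from 10 to 11)
Σx  = 49.52 + 15.87 = 65.39
Σy  = 424.18 + 69.23 = 493.41
Σx² = 270.5448 + 15.87² = 270.5448 + 251.8569 = 522.4017
Σxy = 2181.1104 + 15.87×69.23 = 2181.1104 + 1098.6801 = 3279.7905

Step 2: Recompute the slope with b₁ = (nΣxy − ΣxΣy) / (nΣx² − (Σx)²)
Numerator   = 11×3279.7905 − 65.39×493.41 = 36077.6955 − 32264.0799 = 3813.6156
Denominator = 11×522.4017 − 65.39² = 5746.4187 − 4275.8521 = 1470.5666
b₁(new) = 3813.6156 / 1470.5666 = 2.5933

(Same formula on the original sums: (10×2181.1104 − 49.52×424.18) / (10×270.5448 − 49.52²) = 805.7104 / 253.2176 = 3.1819, matching the given fit.)

Step 3: Change in slope
Δβ₁ = 2.5933 − 3.1819 = -0.5886
Relative change = -0.5886 / 3.1819 × 100% = -18.5%
→ the slope decreases when the point is added.

A high-leverage point only changes the slope if it is off the original line; here y = 69.23 is below the original trend, so the slope decreases.
In practice: check such a point for data-entry or measurement error; investigate whether it comes from the same population as the rest of the sample.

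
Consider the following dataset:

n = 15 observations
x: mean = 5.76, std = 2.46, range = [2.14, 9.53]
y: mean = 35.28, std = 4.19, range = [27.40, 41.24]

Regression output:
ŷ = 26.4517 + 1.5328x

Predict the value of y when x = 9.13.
ŷ = 40.4462

Plug x = 9.13 into the fitted line:

ŷ = 26.4517 + 1.5328 × 9.13
ŷ = 26.4517 + 13.9945
ŷ = 40.4462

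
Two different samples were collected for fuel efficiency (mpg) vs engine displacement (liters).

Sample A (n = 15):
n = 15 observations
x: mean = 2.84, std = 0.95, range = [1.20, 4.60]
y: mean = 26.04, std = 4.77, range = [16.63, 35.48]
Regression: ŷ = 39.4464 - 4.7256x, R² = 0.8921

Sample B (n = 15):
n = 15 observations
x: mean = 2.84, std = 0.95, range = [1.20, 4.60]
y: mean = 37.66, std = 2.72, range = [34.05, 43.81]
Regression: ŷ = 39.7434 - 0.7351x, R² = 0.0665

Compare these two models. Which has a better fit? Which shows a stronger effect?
Model A has the better fit (R² = 0.8921 vs 0.0665). Model A shows the stronger effect (|β₁| = 4.7256 vs 0.7351).

Model Comparison:

Goodness of fit (R²):
- Model A: R² = 0.8921 → 89.21% of variance in fuel efficiency explained
- Model B: R² = 0.0665 → 6.65% of variance in fuel efficiency explained
- 0.8921 > 0.0665 → Model A has the better fit

Strength of effect — compare |β₁|:
- Model A: β₁ = -4.7256 → predicted fuel efficiency falls 4.7256 mpg per additional liter of engine displacement
- Model B: β₁ = -0.7351 → predicted fuel efficiency falls 0.7351 mpg per additional liter of engine displacement
- |-4.7256| > |-0.7351| → Model A shows the stronger marginal effect

Notes:
- R² measures how tightly points cluster around the line; β₁ measures how steep the line is — they answer different questions.
- A steeper slope doesn't make a better model if the scatter around the line is large.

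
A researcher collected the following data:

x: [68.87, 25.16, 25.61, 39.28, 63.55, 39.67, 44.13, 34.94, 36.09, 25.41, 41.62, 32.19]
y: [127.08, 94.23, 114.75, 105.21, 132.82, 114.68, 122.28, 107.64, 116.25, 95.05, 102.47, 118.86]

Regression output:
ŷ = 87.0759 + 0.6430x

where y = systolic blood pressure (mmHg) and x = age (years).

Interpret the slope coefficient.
For each additional year of age, predicted blood pressure increases by approximately 0.6430 mmHg.

β₁ = 0.6430 is the change in predicted blood pressure (mmHg) per additional year of age.

Interpretation:
- Age up by 1 year → predicted blood pressure increases by 0.6430 mmHg
- This is a linear approximation: the same per-unit change is assumed across the whole observed x range
- The slope describes association in these data, not necessarily a causal effect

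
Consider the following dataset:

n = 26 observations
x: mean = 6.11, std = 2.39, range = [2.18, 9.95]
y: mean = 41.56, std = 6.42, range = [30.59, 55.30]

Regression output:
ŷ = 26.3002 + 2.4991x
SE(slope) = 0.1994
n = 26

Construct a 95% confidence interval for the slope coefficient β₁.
The 95% CI for β₁ is (2.0876, 2.9106)

Confidence interval for the slope:

The 95% CI for β₁ is: β̂₁ ± t*(α/2, n-2) × SE(β̂₁)

Step 1: Find critical t-value
- Confidence level = 0.95
- Degrees of freedom = n - 2 = 26 - 2 = 24
- t*(α/2, 24) = 2.0639

Step 2: Calculate margin of error
Margin = 2.0639 × 0.1994 = 0.4115

Step 3: Construct interval
CI = 2.4991 ± 0.4115
CI = (2.0876, 2.9106)

Interpretation: We are 95% confident that the true slope β₁ lies between 2.0876 and 2.9106.
Since 0 is outside the interval, a two-sided test at α = 0.05 would reject H₀: β₁ = 0.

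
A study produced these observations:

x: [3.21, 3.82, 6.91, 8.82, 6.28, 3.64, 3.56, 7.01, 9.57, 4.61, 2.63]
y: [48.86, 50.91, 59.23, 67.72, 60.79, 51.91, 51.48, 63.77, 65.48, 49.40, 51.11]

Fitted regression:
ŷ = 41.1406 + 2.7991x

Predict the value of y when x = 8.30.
ŷ = 64.3731

To predict y for x = 8.30, substitute into the regression equation:

ŷ = 41.1406 + 2.7991 × 8.30
ŷ = 41.1406 + 23.2325
ŷ = 64.3731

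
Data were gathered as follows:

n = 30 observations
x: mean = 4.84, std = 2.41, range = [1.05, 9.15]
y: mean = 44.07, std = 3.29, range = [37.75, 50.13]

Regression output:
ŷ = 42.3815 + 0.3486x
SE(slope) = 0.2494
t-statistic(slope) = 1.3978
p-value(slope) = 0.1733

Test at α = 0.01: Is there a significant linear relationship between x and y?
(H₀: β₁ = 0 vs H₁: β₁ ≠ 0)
p-value = 0.1733 ≥ α = 0.01, so we fail to reject H₀. The relationship is not significant.

Hypothesis test for the slope coefficient:

H₀: β₁ = 0 (no linear relationship)
H₁: β₁ ≠ 0 (linear relationship exists)

Test statistic: t = β̂₁ / SE(β̂₁) = 0.3486 / 0.2494 = 1.3978

p = 0.1733: how often a slope estimate this far from 0 (in SE units) would arise by chance if β₁ were truly 0.

Decision rule: reject H₀ if p-value < α.
p-value = 0.1733 ≥ α = 0.01 → fail to reject H₀.

At α = 0.01 the data do not provide convincing evidence of a nonzero slope.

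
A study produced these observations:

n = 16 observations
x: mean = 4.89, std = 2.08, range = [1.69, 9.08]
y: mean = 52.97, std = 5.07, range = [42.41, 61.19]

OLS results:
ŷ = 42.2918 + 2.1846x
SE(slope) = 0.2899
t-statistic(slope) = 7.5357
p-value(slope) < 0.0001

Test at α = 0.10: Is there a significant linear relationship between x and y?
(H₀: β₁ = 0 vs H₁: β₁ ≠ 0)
p-value < 0.0001 < α = 0.10, so we reject H₀. The relationship is significant.

Hypothesis test for the slope coefficient:

H₀: β₁ = 0 (no linear relationship)
H₁: β₁ ≠ 0 (linear relationship exists)

Test statistic: t = β̂₁ / SE(β̂₁) = 2.1846 / 0.2899 = 7.5357

p < 0.0001: how often a slope estimate this far from 0 (in SE units) would arise by chance if β₁ were truly 0.

Decision rule: reject H₀ if p-value < α.
p-value < 0.0001 < α = 0.10 → reject H₀.

Conclusion: the linear association between x and y is significant at the 10% level.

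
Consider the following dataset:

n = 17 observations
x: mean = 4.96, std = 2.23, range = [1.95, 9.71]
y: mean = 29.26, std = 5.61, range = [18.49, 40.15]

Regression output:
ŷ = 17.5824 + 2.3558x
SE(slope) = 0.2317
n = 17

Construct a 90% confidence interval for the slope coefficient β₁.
The 90% CI for β₁ is (1.9496, 2.7620)

Confidence interval for the slope:

The 90% CI for β₁ is: β̂₁ ± t*(α/2, n-2) × SE(β̂₁)

Step 1: Find critical t-value
- Confidence level = 0.9
- Degrees of freedom = n - 2 = 17 - 2 = 15
- t*(α/2, 15) = 1.7531

Step 2: Calculate margin of error
Margin = 1.7531 × 0.2317 = 0.4062

Step 3: Construct interval
CI = 2.3558 ± 0.4062
CI = (1.9496, 2.7620)

Interpretation: We are 90% confident that the true slope β₁ lies between 1.9496 and 2.7620.
Both endpoints are positive, so the data support a genuinely positive slope at this confidence level.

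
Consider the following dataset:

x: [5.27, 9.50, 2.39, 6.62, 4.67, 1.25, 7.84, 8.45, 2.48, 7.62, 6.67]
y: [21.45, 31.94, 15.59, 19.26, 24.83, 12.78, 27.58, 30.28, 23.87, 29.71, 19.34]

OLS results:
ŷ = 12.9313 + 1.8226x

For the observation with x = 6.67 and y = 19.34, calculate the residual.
Residual = -5.7480

The residual is the difference between the actual value and the predicted value:

Residual = y - ŷ

Step 1: Calculate predicted value
ŷ = 12.9313 + 1.8226 × 6.67
ŷ = 25.0880

Step 2: Calculate residual
Residual = 19.34 - 25.0880
Residual = -5.7480

Sign check: y < ŷ, so the point is below the line and the fit overestimates here.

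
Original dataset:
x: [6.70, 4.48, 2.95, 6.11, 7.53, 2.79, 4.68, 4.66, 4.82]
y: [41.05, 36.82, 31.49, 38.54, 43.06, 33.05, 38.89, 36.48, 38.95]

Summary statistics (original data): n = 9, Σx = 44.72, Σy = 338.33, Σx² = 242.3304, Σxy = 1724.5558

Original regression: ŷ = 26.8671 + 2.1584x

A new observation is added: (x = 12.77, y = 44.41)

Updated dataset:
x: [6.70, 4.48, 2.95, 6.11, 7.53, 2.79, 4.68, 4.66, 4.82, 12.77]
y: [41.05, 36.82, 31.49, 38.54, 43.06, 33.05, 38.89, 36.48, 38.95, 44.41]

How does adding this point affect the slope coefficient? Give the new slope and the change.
Adding the point moves β₁ from 2.1584 to 1.2191, i.e. it decreases by 0.9393 (-43.5%).

x = 12.77 lies well outside the original x-range [2.79, 7.53] (x̄ ≈ 4.97), so this observation has high leverage and can move the slope substantially.

Step 1: Update the sums with the new point (n goes from 9 to 10)
Σx  = 44.72 + 12.77 = 57.49
Σy  = 338.33 + 44.41 = 382.74
Σx² = 242.3304 + 12.77² = 242.3304 + 163.0729 = 405.4033
Σxy = 1724.5558 + 12.77×44.41 = 1724.5558 + 567.1157 = 2291.6715

Step 2: Recompute the slope with b₁ = (nΣxy − ΣxΣy) / (nΣx² − (Σx)²)
Numerator   = 10×2291.6715 − 57.49×382.74 = 22916.7150 − 22003.7226 = 912.9924
Denominator = 10×405.4033 − 57.49² = 4054.0330 − 3305.1001 = 748.9329
b₁(new) = 912.9924 / 748.9329 = 1.2191

(Same formula on the original sums: (9×1724.5558 − 44.72×338.33) / (9×242.3304 − 44.72²) = 390.8846 / 181.0952 = 2.1584, matching the given fit.)

Step 3: Change in slope
Δβ₁ = 1.2191 − 2.1584 = -0.9393
Relative change = -0.9393 / 2.1584 × 100% = -43.5%
→ the slope decreases when the point is added.

A high-leverage point only changes the slope if it is off the original line; here y = 44.41 is below the original trend, so the slope decreases.
In practice: check such a point for data-entry or measurement error.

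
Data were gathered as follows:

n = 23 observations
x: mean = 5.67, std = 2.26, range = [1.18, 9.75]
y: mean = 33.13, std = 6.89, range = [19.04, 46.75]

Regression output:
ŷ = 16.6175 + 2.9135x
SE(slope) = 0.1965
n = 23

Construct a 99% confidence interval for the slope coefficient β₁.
The 99% CI for β₁ is (2.3571, 3.4699)

Confidence interval for the slope:

The 99% CI for β₁ is: β̂₁ ± t*(α/2, n-2) × SE(β̂₁)

Step 1: Find critical t-value
- Confidence level = 0.99
- Degrees of freedom = n - 2 = 23 - 2 = 21
- t*(α/2, 21) = 2.8314

Step 2: Calculate margin of error
Margin = 2.8314 × 0.1965 = 0.5564

Step 3: Construct interval
CI = 2.9135 ± 0.5564
CI = (2.3571, 3.4699)

Interpretation: We are 99% confident that the true slope β₁ lies between 2.3571 and 3.4699.
The interval does not include 0, suggesting a significant linear relationship.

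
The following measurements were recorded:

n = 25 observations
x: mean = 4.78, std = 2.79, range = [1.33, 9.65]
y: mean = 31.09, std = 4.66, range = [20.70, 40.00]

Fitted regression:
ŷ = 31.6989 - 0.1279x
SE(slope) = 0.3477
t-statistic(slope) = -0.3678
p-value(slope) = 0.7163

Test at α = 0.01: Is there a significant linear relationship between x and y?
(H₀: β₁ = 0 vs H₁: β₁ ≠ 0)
Since p-value = 0.7163 ≥ α = 0.01, fail to reject H₀ — the slope is not significantly different from 0.

Hypothesis test for the slope coefficient:

H₀: β₁ = 0 (no linear relationship)
H₁: β₁ ≠ 0 (linear relationship exists)

Test statistic: t = β̂₁ / SE(β̂₁) = -0.1279 / 0.3477 = -0.3678

The p-value (0.7163) is the probability, under H₀, of a t-statistic at least as extreme as |t| = 0.3678 (two-sided, df = n − 2 = 23).

Decision rule: reject H₀ if p-value < α.
p-value = 0.7163 ≥ α = 0.01 → fail to reject H₀.

At α = 0.01 the data do not provide convincing evidence of a nonzero slope.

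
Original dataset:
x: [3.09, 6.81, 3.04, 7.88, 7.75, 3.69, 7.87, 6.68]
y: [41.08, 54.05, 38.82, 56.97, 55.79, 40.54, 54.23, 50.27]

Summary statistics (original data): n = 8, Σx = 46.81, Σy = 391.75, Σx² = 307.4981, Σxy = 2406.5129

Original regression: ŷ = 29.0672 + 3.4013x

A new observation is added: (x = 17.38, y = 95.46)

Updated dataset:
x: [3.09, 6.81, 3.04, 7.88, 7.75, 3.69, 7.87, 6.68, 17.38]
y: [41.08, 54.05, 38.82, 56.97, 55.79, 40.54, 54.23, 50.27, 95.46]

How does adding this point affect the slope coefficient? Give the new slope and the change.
The slope changes from 3.4013 to 3.8928 (change of +0.4915, or +14.5%).

x = 17.38 lies well outside the original x-range [3.04, 7.88] (x̄ ≈ 5.85), so this observation has high leverage and can move the slope substantially.

Step 1: Update the sums with the new point (n goes from 8 to 9)
Σx  = 46.81 + 17.38 = 64.19
Σy  = 391.75 + 95.46 = 487.21
Σx² = 307.4981 + 17.38² = 307.4981 + 302.0644 = 609.5625
Σxy = 2406.5129 + 17.38×95.46 = 2406.5129 + 1659.0948 = 4065.6077

Step 2: Recompute the slope with b₁ = (nΣxy − ΣxΣy) / (nΣx² − (Σx)²)
Numerator   = 9×4065.6077 − 64.19×487.21 = 36590.4693 − 31274.0099 = 5316.4594
Denominator = 9×609.5625 − 64.19² = 5486.0625 − 4120.3561 = 1365.7064
b₁(new) = 5316.4594 / 1365.7064 = 3.8928

(Same formula on the original sums: (8×2406.5129 − 46.81×391.75) / (8×307.4981 − 46.81²) = 914.2857 / 268.8087 = 3.4013, matching the given fit.)

Step 3: Change in slope
Δβ₁ = 3.8928 − 3.4013 = +0.4915
Relative change = +0.4915 / 3.4013 × 100% = +14.5%
→ the slope increases when the point is added.

Because the point sits above the extension of the original line at a high-leverage x, it tilts the fit up.
In practice: check such a point for data-entry or measurement error.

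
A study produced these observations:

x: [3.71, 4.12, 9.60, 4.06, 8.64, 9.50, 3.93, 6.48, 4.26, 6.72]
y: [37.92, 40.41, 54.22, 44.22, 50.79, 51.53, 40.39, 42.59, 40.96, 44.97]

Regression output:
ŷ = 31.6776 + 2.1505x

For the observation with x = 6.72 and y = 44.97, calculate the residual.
Residual = -1.1590

The residual is the difference between the actual value and the predicted value:

Residual = y - ŷ

Step 1: Calculate predicted value
ŷ = 31.6776 + 2.1505 × 6.72
ŷ = 46.1290

Step 2: Calculate residual
Residual = 44.97 - 46.1290
Residual = -1.1590

The residual is negative, so the observed y = 44.97 sits below the regression line (the line overestimates it by 1.1590).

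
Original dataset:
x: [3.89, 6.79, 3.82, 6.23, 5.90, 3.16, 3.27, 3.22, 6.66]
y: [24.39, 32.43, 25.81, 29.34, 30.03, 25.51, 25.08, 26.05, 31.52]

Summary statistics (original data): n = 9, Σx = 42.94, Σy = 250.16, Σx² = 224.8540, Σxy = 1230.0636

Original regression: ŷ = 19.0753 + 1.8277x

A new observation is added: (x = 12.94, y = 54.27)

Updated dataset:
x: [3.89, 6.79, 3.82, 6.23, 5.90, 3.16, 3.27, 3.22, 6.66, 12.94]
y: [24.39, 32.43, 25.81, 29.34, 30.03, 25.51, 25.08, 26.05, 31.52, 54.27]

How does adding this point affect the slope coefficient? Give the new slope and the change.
The slope changes from 1.8277 to 2.8881 (change of +1.0604, or +58.0%).

The new point has HIGH LEVERAGE: x = 12.94 is far from the original mean x̄ = 42.94/9 ≈ 4.77 (original range [3.16, 6.79]).

Step 1: Update the sums with the new point (n goes from 9 to 10)
Σx  = 42.94 + 12.94 = 55.88
Σy  = 250.16 + 54.27 = 304.43
Σx² = 224.8540 + 12.94² = 224.8540 + 167.4436 = 392.2976
Σxy = 1230.0636 + 12.94×54.27 = 1230.0636 + 702.2538 = 1932.3174

Step 2: Recompute the slope with b₁ = (nΣxy − ΣxΣy) / (nΣx² − (Σx)²)
Numerator   = 10×1932.3174 − 55.88×304.43 = 19323.1740 − 17011.5484 = 2311.6256
Denominator = 10×392.2976 − 55.88² = 3922.9760 − 3122.5744 = 800.4016
b₁(new) = 2311.6256 / 800.4016 = 2.8881

(Same formula on the original sums: (9×1230.0636 − 42.94×250.16) / (9×224.8540 − 42.94²) = 328.7020 / 179.8424 = 1.8277, matching the given fit.)

Step 3: Change in slope
Δβ₁ = 2.8881 − 1.8277 = +1.0604
Relative change = +1.0604 / 1.8277 × 100% = +58.0%
→ the slope increases when the point is added.

Because the point sits above the extension of the original line at a high-leverage x, it tilts the fit up.
In practice: check such a point for data-entry or measurement error.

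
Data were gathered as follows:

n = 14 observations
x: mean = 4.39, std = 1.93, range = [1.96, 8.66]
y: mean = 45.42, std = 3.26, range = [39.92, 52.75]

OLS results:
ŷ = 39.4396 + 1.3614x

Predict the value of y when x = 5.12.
ŷ = 46.4100

To predict y for x = 5.12, substitute into the regression equation:

ŷ = 39.4396 + 1.3614 × 5.12
ŷ = 39.4396 + 6.9704
ŷ = 46.4100

This is the fitted mean response at that x — an individual observation would come with a wider prediction interval.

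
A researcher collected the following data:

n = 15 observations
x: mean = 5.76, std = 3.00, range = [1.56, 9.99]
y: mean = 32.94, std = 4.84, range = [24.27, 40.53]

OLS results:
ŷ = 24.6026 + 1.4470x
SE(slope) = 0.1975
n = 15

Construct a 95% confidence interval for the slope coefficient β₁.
The 95% CI for β₁ is (1.0203, 1.8737)

Confidence interval for the slope:

The 95% CI for β₁ is: β̂₁ ± t*(α/2, n-2) × SE(β̂₁)

Step 1: Find critical t-value
- Confidence level = 0.95
- Degrees of freedom = n - 2 = 15 - 2 = 13
- t*(α/2, 13) = 2.1604

Step 2: Calculate margin of error
Margin = 2.1604 × 0.1975 = 0.4267

Step 3: Construct interval
CI = 1.4470 ± 0.4267
CI = (1.0203, 1.8737)

Interpretation: each one-unit increase in x is associated with a change in mean y of between 1.0203 and 1.8737, with 95% confidence.
The interval does not include 0, suggesting a significant linear relationship.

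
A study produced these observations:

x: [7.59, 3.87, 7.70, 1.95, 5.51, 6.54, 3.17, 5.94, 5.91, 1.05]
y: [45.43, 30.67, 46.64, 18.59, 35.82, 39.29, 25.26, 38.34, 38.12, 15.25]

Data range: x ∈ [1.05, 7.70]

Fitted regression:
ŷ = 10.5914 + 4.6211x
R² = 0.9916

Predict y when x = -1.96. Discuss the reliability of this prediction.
ŷ = 1.5340 (extrapolation — x = -1.96 lies outside [1.05, 7.70], so reliability is low).

Prediction calculation:
ŷ = 10.5914 + 4.6211 × (-1.96)
ŷ = 1.5340

Reliability:
- Data range: x ∈ [1.05, 7.70]
- Prediction point: x = -1.96 is 3.01 units below the observed range → this is EXTRAPOLATION, not interpolation

Why that matters here:
- There are no observations near this x to validate the fitted line there
- R² describes fit only over the sampled x values; it says nothing about behaviour beyond them

The R² = 0.9916 only validates the fit within [1.05, 7.70]; treat ŷ = 1.5340 with caution.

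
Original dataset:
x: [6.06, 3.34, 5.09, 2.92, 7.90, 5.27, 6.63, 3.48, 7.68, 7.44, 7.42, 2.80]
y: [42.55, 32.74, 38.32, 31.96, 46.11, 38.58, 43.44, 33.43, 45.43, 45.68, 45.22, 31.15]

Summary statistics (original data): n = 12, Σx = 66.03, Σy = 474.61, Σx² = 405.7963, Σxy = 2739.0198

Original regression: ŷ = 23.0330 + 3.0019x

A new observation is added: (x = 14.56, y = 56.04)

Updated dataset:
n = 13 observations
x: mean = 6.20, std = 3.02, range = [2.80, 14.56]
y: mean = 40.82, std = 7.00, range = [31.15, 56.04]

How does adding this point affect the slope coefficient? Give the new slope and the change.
Adding the point moves β₁ from 3.0019 to 2.2450, i.e. it decreases by 0.7569 (-25.2%).

x = 14.56 lies well outside the original x-range [2.80, 7.90] (x̄ ≈ 5.50), so this observation has high leverage and can move the slope substantially.

Step 1: Update the sums with the new point (n goes from 12 to 13)
Σx  = 66.03 + 14.56 = 80.59
Σy  = 474.61 + 56.04 = 530.65
Σx² = 405.7963 + 14.56² = 405.7963 + 211.9936 = 617.7899
Σxy = 2739.0198 + 14.56×56.04 = 2739.0198 + 815.9424 = 3554.9622

Step 2: Recompute the slope with b₁ = (nΣxy − ΣxΣy) / (nΣx² − (Σx)²)
Numerator   = 13×3554.9622 − 80.59×530.65 = 46214.5086 − 42765.0835 = 3449.4251
Denominator = 13×617.7899 − 80.59² = 8031.2687 − 6494.7481 = 1536.5206
b₁(new) = 3449.4251 / 1536.5206 = 2.2450

(Same formula on the original sums: (12×2739.0198 − 66.03×474.61) / (12×405.7963 − 66.03²) = 1529.7393 / 509.5947 = 3.0019, matching the given fit.)

Step 3: Change in slope
Δβ₁ = 2.2450 − 3.0019 = -0.7569
Relative change = -0.7569 / 3.0019 × 100% = -25.2%
→ the slope decreases when the point is added.

A high-leverage point only changes the slope if it is off the original line; here y = 56.04 is below the original trend, so the slope decreases.
In practice: check such a point for data-entry or measurement error; refit with and without it and report both if conclusions differ.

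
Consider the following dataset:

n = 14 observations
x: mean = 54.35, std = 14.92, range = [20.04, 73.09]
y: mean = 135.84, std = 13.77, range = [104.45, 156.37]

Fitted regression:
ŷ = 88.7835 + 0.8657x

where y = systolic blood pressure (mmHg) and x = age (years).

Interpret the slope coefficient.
An increase of one year in age is associated with a 0.8657 mmHg increase in predicted blood pressure.

The slope β₁ = 0.8657 gives the rate at which the fitted blood pressure changes with age.

Interpretation:
- Age up by 1 year → predicted blood pressure increases by 0.8657 mmHg
- The effect is assumed constant over the observed range of x (linearity)
- The sign (+) gives the direction; the magnitude 0.8657 gives the size of the effect per year

The intercept β₀ = 88.7835 is the predicted blood pressure when age = 0; since the smallest observed x is 20.04, this is an extrapolation and mainly anchors the line.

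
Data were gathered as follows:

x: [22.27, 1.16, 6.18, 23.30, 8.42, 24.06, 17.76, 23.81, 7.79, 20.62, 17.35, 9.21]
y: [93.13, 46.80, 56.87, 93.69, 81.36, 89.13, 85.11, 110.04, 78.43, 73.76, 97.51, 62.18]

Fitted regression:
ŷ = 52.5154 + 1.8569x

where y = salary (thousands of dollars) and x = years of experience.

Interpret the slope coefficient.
An increase of one year in experience is associated with a 1.8569 thousand dollars increase in predicted salary.

The slope β₁ = 1.8569 gives the rate at which the fitted salary changes with experience.

Interpretation:
- Experience up by 1 year → predicted salary increases by 1.8569 thousand dollars
- This is a linear approximation: the same per-unit change is assumed across the whole observed x range

The intercept β₀ = 52.5154 is the predicted salary when experience = 0; since the smallest observed x is 1.16, this is an extrapolation and mainly anchors the line.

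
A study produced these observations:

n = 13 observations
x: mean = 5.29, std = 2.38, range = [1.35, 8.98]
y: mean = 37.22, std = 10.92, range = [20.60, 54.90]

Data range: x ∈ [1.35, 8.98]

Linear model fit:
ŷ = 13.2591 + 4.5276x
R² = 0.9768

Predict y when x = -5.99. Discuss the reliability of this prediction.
ŷ = -13.8612 (extrapolation — x = -5.99 lies outside [1.35, 8.98], so reliability is low).

Prediction calculation:
ŷ = 13.2591 + 4.5276 × (-5.99)
ŷ = -13.8612

Reliability:
- Data range: x ∈ [1.35, 8.98]
- Prediction point: x = -5.99 is 7.34 units below the observed range → this is EXTRAPOLATION, not interpolation

Why that matters here:
- There are no observations near this x to validate the fitted line there
- Real relationships often flatten, saturate, or turn nonlinear at extremes
- R² describes fit only over the sampled x values; it says nothing about behaviour beyond them

A defensible statement: 'if the linear trend continued to x = -5.99, y would be about -13.8612' — the premise is untested.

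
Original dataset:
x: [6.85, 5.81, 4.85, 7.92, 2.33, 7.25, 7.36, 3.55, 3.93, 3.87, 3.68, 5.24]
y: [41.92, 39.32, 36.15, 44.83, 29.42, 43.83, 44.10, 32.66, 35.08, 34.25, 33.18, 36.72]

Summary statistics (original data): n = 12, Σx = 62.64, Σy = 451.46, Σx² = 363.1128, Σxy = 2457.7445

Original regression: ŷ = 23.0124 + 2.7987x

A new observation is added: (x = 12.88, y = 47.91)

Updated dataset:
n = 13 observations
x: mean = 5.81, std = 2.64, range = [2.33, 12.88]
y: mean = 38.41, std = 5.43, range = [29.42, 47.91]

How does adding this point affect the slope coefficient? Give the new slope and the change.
Adding the point moves β₁ from 2.7987 to 1.9256, i.e. it decreases by 0.8731 (-31.2%).

x = 12.88 lies well outside the original x-range [2.33, 7.92] (x̄ ≈ 5.22), so this observation has high leverage and can move the slope substantially.

Step 1: Update the sums with the new point (n goes from 12 to 13)
Σx  = 62.64 + 12.88 = 75.52
Σy  = 451.46 + 47.91 = 499.37
Σx² = 363.1128 + 12.88² = 363.1128 + 165.8944 = 529.0072
Σxy = 2457.7445 + 12.88×47.91 = 2457.7445 + 617.0808 = 3074.8253

Step 2: Recompute the slope with b₁ = (nΣxy − ΣxΣy) / (nΣx² − (Σx)²)
Numerator   = 13×3074.8253 − 75.52×499.37 = 39972.7289 − 37712.4224 = 2260.3065
Denominator = 13×529.0072 − 75.52² = 6877.0936 − 5703.2704 = 1173.8232
b₁(new) = 2260.3065 / 1173.8232 = 1.9256

(Same formula on the original sums: (12×2457.7445 − 62.64×451.46) / (12×363.1128 − 62.64²) = 1213.4796 / 433.5840 = 2.7987, matching the given fit.)

Step 3: Change in slope
Δβ₁ = 1.9256 − 2.7987 = -0.8731
Relative change = -0.8731 / 2.7987 × 100% = -31.2%
→ the slope decreases when the point is added.

A high-leverage point only changes the slope if it is off the original line; here y = 47.91 is below the original trend, so the slope decreases.
In practice: refit with and without it and report both if conclusions differ; examine leverage (hᵢ) and Cook's distance rather than deleting it automatically.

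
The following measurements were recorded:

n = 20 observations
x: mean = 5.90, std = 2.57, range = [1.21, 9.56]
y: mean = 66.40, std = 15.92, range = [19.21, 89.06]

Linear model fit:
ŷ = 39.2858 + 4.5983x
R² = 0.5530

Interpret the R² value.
The model explains 55.30% of the variance in y (R² = 0.5530), leaving 44.70% unexplained; the fit is moderate.

R² = 1 − SS_res/SS_tot compares the residual scatter to the total scatter of y about its mean.

Here R² = 0.5530:
- Explained: 55.30% of the variation in y
- Unexplained (residual): 100% − 55.30% = 44.70%
- Rule of thumb (below 0.3 weak; 0.3 to below 0.7 moderate; 0.7 and above strong) → moderate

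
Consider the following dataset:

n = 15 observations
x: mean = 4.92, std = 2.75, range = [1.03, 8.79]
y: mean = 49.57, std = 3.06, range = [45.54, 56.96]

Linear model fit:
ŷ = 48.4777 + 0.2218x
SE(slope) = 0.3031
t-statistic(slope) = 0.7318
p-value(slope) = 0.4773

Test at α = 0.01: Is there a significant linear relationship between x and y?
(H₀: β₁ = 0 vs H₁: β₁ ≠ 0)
Since p-value = 0.4773 ≥ α = 0.01, fail to reject H₀ — the slope is not significantly different from 0.

Hypothesis test for the slope coefficient:

H₀: β₁ = 0 (no linear relationship)
H₁: β₁ ≠ 0 (linear relationship exists)

Test statistic: t = β̂₁ / SE(β̂₁) = 0.2218 / 0.3031 = 0.7318

p = 0.4773: how often a slope estimate this far from 0 (in SE units) would arise by chance if β₁ were truly 0.

Decision rule: reject H₀ if p-value < α.
p-value = 0.4773 ≥ α = 0.01 → fail to reject H₀.

There is not sufficient evidence at the 1% significance level to conclude that a linear relationship exists between x and y.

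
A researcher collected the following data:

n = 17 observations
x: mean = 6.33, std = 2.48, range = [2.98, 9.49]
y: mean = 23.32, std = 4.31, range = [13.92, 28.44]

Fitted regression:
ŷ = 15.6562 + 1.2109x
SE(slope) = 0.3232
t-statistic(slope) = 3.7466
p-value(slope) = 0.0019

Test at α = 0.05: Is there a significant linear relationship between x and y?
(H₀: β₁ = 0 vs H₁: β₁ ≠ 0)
Reject H₀: p-value = 0.0019 < α = 0.05. The linear relationship is significant at the 5% level.

Hypothesis test for the slope coefficient:

H₀: β₁ = 0 (no linear relationship)
H₁: β₁ ≠ 0 (linear relationship exists)

Test statistic: t = β̂₁ / SE(β̂₁) = 1.2109 / 0.3232 = 3.7466

The p-value (0.0019) is the probability, under H₀, of a t-statistic at least as extreme as |t| = 3.7466 (two-sided, df = n − 2 = 15).

Decision rule: reject H₀ if p-value < α.
p-value = 0.0019 < α = 0.05 → reject H₀.

Conclusion: the linear association between x and y is significant at the 5% level.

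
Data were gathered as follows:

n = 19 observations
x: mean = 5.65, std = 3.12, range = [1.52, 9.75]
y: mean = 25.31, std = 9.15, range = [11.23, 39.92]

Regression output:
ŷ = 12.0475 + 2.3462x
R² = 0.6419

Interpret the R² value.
About 64.19% of the variability in y is accounted for by the regression on x (R² = 0.6419) — a moderate linear fit.

R² = 1 − SS_res/SS_tot compares the residual scatter to the total scatter of y about its mean.

Here R² = 0.6419:
- Explained: 64.19% of the variation in y
- Unexplained (residual): 100% − 64.19% = 35.81%
- Rule of thumb (below 0.3 weak; 0.3 to below 0.7 moderate; 0.7 and above strong) → moderate

Note: R² never decreases when predictors are added, so it should not be used alone to compare models of different size.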